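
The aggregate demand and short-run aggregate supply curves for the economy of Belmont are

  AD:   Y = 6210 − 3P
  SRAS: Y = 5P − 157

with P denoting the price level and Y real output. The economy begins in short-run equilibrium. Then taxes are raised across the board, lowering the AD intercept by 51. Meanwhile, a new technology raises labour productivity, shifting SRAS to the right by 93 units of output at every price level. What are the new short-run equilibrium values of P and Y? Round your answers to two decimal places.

After both shocks: AD is Y = 6159 − 3P and SRAS is Y = 5P − 64.
Setting them equal: 6223 = 8P, so P = 777.88.
Substituting into AD, Y = 3825.38.

P = 777.88, Y = 3825.38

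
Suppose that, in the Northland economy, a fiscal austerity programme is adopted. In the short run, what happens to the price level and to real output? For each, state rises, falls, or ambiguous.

This is a negative demand shock: AD shifts left.
Moving along the upward-sloping SRAS curve, P falls and Y falls.

Price level: falls; output: falls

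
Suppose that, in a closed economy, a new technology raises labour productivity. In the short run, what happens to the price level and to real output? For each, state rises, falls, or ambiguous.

Price level: falls; output: rises

This is a favourable supply shock: SRAS shifts right.
Moving along the downward-sloping AD curve, P falls and Y rises.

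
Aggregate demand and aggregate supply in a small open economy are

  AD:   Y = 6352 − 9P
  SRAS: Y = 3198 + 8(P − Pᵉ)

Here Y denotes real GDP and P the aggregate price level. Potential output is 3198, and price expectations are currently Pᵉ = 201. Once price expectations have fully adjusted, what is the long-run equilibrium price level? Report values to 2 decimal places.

Long-run P = 350.44

Short run: with Pᵉ = 201, SRAS is Y = 1590 + 8P. Setting AD = SRAS gives 4762 = 17P, so P = 280.12 and Y = 6352 − 9P = 3830.94.
Output 3830.94 is above potential 3198, so over time expected prices rise and SRAS shifts left until Y returns to 3198.
Long run: Y = 3198 on the AD curve gives 3198 = 6352 − 9P, so P = 350.44.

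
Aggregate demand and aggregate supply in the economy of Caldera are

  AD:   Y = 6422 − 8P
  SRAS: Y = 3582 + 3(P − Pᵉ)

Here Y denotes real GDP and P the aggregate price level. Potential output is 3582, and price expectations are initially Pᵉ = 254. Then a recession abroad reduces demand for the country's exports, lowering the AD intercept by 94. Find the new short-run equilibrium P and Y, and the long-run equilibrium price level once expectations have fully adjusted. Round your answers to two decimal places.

AD shifts left: new AD is Y = 6328 − 8P. With Pᵉ = 254, SRAS is Y = 2820 + 3P.
Short run: 6328 − 8P = 2820 + 3P gives 3508 = 11P, so P = 318.91 and Y = 6328 − 8P = 3776.73.
Y = 3776.73 is above potential 3582; expectations adjust and SRAS shifts left until Y = 3582.
Long run: on the new AD curve, 3582 = 6328 − 8P gives P = 343.25.

Short run: P = 318.91, Y = 3776.73. Long run: P = 343.25.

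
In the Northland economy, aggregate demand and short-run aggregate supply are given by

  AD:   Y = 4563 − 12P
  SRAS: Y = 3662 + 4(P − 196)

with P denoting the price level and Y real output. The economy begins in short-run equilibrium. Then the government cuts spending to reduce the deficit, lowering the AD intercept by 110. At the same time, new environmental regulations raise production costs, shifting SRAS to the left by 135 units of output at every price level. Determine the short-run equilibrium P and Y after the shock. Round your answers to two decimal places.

After both shocks: AD is Y = 4453 − 12P and SRAS is Y = 2743 + 4P.
Setting them equal: 1710 = 16P, so P = 106.88.
Substituting into AD, Y = 3170.50.

P = 106.88, Y = 3170.50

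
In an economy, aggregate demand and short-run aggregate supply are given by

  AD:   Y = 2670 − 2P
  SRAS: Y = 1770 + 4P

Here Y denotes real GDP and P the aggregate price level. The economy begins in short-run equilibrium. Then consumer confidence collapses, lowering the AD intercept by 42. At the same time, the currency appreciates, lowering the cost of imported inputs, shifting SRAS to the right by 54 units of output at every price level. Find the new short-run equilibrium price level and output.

P = 134, Y = 2360

After both shocks: AD is Y = 2628 − 2P and SRAS is Y = 1824 + 4P.
Setting them equal: 804 = 6P, so P = 134.
Y = 2628 − 2·134 = 2360.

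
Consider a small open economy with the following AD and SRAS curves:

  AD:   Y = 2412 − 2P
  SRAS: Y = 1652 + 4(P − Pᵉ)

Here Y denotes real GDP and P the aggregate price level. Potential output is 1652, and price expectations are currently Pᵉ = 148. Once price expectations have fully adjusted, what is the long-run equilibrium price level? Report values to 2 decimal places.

Long-run P = 380.00

Short run: with Pᵉ = 148, SRAS is Y = 1060 + 4P. Setting AD = SRAS gives 1352 = 6P, so P = 225.33 and Y = 2412 − 2P = 1961.33.
Output 1961.33 is above potential 1652, so over time expected prices rise and SRAS shifts left until Y returns to 1652.
Long run: Y = 1652 on the AD curve gives 1652 = 2412 − 2P, so P = 380.00.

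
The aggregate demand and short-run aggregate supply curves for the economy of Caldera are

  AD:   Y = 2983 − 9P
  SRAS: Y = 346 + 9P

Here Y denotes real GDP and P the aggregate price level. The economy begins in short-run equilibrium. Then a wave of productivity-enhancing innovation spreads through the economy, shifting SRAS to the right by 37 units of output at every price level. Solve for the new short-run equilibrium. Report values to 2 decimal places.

P = 144.44, Y = 1683.00

This is a positive supply shock: SRAS shifts right.
New SRAS: Y = 383 + 9P.
Set AD = SRAS: 2983 − 9P = 383 + 9P, so 2600 = 18P and P = 144.44.
Substituting into AD, Y = 1683.00.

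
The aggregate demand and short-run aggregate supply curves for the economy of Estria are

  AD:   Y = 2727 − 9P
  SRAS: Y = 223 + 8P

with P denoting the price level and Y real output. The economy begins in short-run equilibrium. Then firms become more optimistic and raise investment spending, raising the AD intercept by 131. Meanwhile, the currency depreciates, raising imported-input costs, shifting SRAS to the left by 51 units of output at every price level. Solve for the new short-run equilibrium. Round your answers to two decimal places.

P = 158.00, Y = 1436.00

After both shocks: AD is Y = 2858 − 9P and SRAS is Y = 172 + 8P.
Setting them equal: 2686 = 17P, so P = 158.00.
Substituting into AD, Y = 1436.00.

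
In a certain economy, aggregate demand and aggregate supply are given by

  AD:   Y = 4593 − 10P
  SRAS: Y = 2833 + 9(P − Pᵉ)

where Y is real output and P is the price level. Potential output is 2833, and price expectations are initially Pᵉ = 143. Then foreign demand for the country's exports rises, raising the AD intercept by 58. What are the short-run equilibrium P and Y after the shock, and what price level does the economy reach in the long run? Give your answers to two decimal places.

AD shifts right: new AD is Y = 4651 − 10P. With Pᵉ = 143, SRAS is Y = 1546 + 9P.
Short run: 4651 − 10P = 1546 + 9P gives 3105 = 19P, so P = 163.42 and Y = 4651 − 10P = 3016.79.
Y = 3016.79 is above potential 2833; expectations adjust and SRAS shifts left until Y = 2833.
Long run: on the new AD curve, 2833 = 4651 − 10P gives P = 181.80.

Short run: P = 163.42, Y = 3016.79. Long run: P = 181.80.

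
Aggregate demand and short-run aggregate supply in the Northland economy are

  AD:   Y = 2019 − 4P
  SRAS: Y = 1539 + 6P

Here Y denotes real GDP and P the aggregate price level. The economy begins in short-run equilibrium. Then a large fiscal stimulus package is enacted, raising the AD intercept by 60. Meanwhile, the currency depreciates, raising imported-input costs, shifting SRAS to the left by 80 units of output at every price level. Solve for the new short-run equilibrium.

P = 62, Y = 1831

After both shocks: AD is Y = 2079 − 4P and SRAS is Y = 1459 + 6P.
Setting them equal: 620 = 10P, so P = 62.
Y = 2079 − 4·62 = 1831.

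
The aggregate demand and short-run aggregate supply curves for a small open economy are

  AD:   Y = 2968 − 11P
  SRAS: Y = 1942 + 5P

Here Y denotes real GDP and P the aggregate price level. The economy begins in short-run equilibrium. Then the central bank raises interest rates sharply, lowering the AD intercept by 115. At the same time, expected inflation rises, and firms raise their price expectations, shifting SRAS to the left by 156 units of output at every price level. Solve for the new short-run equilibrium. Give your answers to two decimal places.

P = 66.69, Y = 2119.44

After both shocks: AD is Y = 2853 − 11P and SRAS is Y = 1786 + 5P.
Setting them equal: 1067 = 16P, so P = 66.69.
Substituting into AD, Y = 2119.44.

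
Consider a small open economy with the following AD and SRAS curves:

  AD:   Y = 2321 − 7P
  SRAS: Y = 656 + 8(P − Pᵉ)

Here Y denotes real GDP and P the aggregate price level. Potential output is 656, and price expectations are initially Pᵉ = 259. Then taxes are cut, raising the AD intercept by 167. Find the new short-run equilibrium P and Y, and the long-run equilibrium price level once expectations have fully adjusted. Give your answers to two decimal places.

AD shifts right: new AD is Y = 2488 − 7P. With Pᵉ = 259, SRAS is Y = 8P − 1416.
Short run: 2488 − 7P = 8P − 1416 gives 3904 = 15P, so P = 260.27 and Y = 2488 − 7P = 666.13.
Y = 666.13 is above potential 656; expectations adjust and SRAS shifts left until Y = 656.
Long run: on the new AD curve, 656 = 2488 − 7P gives P = 261.71.

Short run: P = 260.27, Y = 666.13. Long run: P = 261.71.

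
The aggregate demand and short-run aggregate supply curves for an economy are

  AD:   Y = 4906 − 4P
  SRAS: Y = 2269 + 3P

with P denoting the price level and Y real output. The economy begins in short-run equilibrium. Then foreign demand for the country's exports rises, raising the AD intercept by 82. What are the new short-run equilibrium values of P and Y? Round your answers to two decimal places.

This is a positive demand shock: AD shifts right.
New AD: Y = 4988 − 4P.
Set AD = SRAS: 4988 − 4P = 2269 + 3P, so 2719 = 7P and P = 388.43.
Substituting into AD, Y = 3434.29.

P = 388.43, Y = 3434.29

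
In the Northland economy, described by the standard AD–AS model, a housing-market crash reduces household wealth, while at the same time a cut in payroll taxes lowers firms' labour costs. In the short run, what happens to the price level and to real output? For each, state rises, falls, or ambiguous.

The first event is a negative demand shock: AD shifts left, which by itself pushes P down and Y down.
The second is a favourable supply shock: SRAS shifts right, which by itself pushes P down and Y up.
Both shocks push P down, so P falls. The two shocks push Y in opposite directions, so the effect on Y is ambiguous.

Price level: falls; output: ambiguous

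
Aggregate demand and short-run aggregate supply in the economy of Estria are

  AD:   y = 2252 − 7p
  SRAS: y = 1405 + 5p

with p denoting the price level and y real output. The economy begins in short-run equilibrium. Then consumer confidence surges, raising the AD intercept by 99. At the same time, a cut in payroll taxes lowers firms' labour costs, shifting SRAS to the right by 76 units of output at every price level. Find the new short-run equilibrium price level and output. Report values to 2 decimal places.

p = 72.50, y = 1843.50

After both shocks: AD is y = 2351 − 7p and SRAS is y = 1481 + 5p.
Setting them equal: 870 = 12p, so p = 72.50.
Substituting into AD, y = 1843.50.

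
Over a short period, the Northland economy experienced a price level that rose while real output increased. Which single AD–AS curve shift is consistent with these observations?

P rose and Y rose. An AD shift moves P and Y in the same direction; an SRAS shift moves them in opposite directions.
Here P and Y moved in the same direction, so the AD curve shifted.
Since Y rose, AD shifted right.

AD shifted right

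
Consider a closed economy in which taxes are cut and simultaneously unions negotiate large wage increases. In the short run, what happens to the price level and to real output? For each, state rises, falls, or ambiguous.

Price level: rises; output: ambiguous

The first event is a positive demand shock: AD shifts right, which by itself pushes P up and Y up.
The second is an adverse supply shock: SRAS shifts left, which by itself pushes P up and Y down.
Both shocks push P up, so P rises. The two shocks push Y in opposite directions, so the effect on Y is ambiguous.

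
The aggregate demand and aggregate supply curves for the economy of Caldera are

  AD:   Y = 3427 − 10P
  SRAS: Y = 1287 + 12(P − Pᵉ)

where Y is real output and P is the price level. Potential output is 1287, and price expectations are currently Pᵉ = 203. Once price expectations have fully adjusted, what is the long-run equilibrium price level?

Long-run P = 214

Short run: with Pᵉ = 203, SRAS is Y = 12P − 1149. Setting AD = SRAS gives 4576 = 22P, so P = 208 and Y = 3427 − 10·208 = 1347.
Output 1347 is above potential 1287, so over time expected prices rise and SRAS shifts left until Y returns to 1287.
Long run: Y = 1287 on the AD curve gives 1287 = 3427 − 10P, so P = 214.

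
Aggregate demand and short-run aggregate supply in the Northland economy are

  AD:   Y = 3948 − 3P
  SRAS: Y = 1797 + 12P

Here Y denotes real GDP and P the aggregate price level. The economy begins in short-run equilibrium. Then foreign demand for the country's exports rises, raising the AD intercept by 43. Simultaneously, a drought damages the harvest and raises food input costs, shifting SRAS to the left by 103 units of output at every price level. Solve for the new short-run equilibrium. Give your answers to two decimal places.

P = 153.13, Y = 3531.60

After both shocks: AD is Y = 3991 − 3P and SRAS is Y = 1694 + 12P.
Setting them equal: 2297 = 15P, so P = 153.13.
Substituting into AD, Y = 3531.60.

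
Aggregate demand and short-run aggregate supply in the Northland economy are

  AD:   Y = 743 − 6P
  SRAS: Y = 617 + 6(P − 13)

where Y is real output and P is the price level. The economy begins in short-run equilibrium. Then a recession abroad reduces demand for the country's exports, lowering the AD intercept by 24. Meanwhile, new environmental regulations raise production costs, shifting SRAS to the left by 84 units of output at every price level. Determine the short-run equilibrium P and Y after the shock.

P = 22, Y = 587

After both shocks: AD is Y = 719 − 6P and SRAS is Y = 455 + 6P.
Setting them equal: 264 = 12P, so P = 22.
Y = 719 − 6·22 = 587.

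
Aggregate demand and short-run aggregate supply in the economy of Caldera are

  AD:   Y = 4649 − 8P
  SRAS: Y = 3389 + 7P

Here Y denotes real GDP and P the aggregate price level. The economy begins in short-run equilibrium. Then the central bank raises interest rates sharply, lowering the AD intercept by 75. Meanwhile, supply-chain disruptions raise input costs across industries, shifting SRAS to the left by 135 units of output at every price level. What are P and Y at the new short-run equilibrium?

After both shocks: AD is Y = 4574 − 8P and SRAS is Y = 3254 + 7P.
Setting them equal: 1320 = 15P, so P = 88.
Y = 4574 − 8·88 = 3870.

P = 88, Y = 3870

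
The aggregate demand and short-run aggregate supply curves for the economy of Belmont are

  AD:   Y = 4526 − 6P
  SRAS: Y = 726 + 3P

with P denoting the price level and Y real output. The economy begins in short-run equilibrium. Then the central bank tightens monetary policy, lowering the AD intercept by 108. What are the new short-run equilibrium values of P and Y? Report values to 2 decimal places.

P = 410.22, Y = 1956.67

This is a negative demand shock: AD shifts left.
New AD: Y = 4418 − 6P.
Set AD = SRAS: 4418 − 6P = 726 + 3P, so 3692 = 9P and P = 410.22.
Substituting into AD, Y = 1956.67.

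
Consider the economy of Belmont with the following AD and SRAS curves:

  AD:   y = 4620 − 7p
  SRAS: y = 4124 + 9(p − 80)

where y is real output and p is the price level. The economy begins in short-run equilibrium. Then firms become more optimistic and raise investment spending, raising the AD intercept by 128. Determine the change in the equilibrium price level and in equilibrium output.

This is a positive demand shock: AD shifts right.
New AD: y = 4748 − 7p.
SRAS can be written y = 3404 + 9p.
Set AD = SRAS: 4748 − 7p = 3404 + 9p, so 1344 = 16p and p = 84.
y = 4748 − 7·84 = 4160.
Initially p = 76, y = 4088, so Δp = +8 and Δy = +72.

Δp = +8, Δy = +72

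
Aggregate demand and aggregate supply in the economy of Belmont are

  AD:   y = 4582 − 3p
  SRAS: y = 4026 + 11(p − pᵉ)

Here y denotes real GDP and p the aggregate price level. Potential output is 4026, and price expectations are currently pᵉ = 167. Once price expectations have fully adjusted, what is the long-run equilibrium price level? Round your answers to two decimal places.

Short run: with pᵉ = 167, SRAS is y = 2189 + 11p. Setting AD = SRAS gives 2393 = 14p, so p = 170.93 and y = 4582 − 3p = 4069.21.
Output 4069.21 is above potential 4026, so over time expected prices rise and SRAS shifts left until y returns to 4026.
Long run: y = 4026 on the AD curve gives 4026 = 4582 − 3p, so p = 185.33.

Long-run p = 185.33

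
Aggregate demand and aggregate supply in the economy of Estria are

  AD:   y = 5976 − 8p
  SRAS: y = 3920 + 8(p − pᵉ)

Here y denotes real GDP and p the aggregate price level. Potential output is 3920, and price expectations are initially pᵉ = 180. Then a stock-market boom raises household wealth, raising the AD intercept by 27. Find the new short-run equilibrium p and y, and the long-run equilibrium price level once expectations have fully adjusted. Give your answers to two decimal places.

Short run: p = 220.19, y = 4241.50. Long run: p = 260.38.

AD shifts right: new AD is y = 6003 − 8p. With pᵉ = 180, SRAS is y = 2480 + 8p.
Short run: 6003 − 8p = 2480 + 8p gives 3523 = 16p, so p = 220.19 and y = 6003 − 8p = 4241.50.
y = 4241.50 is above potential 3920; expectations adjust and SRAS shifts left until y = 3920.
Long run: on the new AD curve, 3920 = 6003 − 8p gives p = 260.38.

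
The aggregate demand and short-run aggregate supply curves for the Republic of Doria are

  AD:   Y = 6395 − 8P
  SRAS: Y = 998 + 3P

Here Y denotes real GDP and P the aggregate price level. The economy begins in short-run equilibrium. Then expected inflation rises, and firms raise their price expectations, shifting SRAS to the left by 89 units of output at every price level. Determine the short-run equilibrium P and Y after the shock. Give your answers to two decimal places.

This is a negative supply shock: SRAS shifts left.
New SRAS: Y = 909 + 3P.
Set AD = SRAS: 6395 − 8P = 909 + 3P, so 5486 = 11P and P = 498.73.
Substituting into AD, Y = 2405.18.

P = 498.73, Y = 2405.18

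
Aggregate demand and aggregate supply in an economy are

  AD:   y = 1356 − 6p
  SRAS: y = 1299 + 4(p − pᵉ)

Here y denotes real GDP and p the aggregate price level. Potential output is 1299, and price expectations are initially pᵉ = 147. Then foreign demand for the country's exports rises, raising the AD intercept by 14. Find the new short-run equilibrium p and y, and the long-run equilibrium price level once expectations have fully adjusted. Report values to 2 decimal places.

Short run: p = 65.90, y = 974.60. Long run: p = 11.83.

AD shifts right: new AD is y = 1370 − 6p. With pᵉ = 147, SRAS is y = 711 + 4p.
Short run: 1370 − 6p = 711 + 4p gives 659 = 10p, so p = 65.90 and y = 1370 − 6p = 974.60.
y = 974.60 is below potential 1299; expectations adjust and SRAS shifts right until y = 1299.
Long run: on the new AD curve, 1299 = 1370 − 6p gives p = 11.83.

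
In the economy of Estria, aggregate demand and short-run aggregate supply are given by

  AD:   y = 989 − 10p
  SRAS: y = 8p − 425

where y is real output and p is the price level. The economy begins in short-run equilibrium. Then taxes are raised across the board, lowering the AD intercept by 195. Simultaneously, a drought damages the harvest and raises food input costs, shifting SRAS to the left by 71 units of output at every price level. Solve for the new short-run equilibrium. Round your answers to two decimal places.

After both shocks: AD is y = 794 − 10p and SRAS is y = 8p − 496.
Setting them equal: 1290 = 18p, so p = 71.67.
Substituting into AD, y = 77.33.

p = 71.67, y = 77.33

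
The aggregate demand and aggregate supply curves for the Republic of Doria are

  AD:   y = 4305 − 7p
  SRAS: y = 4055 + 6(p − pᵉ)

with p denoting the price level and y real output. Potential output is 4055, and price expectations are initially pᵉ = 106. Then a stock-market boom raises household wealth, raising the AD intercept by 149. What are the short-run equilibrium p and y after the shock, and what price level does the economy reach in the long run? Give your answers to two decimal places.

Short run: p = 79.62, y = 3896.69. Long run: p = 57.00.

AD shifts right: new AD is y = 4454 − 7p. With pᵉ = 106, SRAS is y = 3419 + 6p.
Short run: 4454 − 7p = 3419 + 6p gives 1035 = 13p, so p = 79.62 and y = 4454 − 7p = 3896.69.
y = 3896.69 is below potential 4055; expectations adjust and SRAS shifts right until y = 4055.
Long run: on the new AD curve, 4055 = 4454 − 7p gives p = 57.00.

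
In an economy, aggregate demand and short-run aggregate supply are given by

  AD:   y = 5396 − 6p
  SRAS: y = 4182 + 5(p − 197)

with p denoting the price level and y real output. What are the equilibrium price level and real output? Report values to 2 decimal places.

Write SRAS as y = 4182 + 5p − 985 = 3197 + 5p.
Set AD = SRAS: 5396 − 6p = 3197 + 5p, so 2199 = 11p and p = 199.91.
Substituting into AD, y = 5396 − 6p = 4196.55.

p = 199.91, y = 4196.55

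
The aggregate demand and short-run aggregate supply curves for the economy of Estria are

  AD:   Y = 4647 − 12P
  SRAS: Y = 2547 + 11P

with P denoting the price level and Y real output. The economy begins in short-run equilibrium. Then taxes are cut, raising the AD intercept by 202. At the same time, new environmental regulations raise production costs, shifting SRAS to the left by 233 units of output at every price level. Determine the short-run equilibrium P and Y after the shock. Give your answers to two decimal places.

After both shocks: AD is Y = 4849 − 12P and SRAS is Y = 2314 + 11P.
Setting them equal: 2535 = 23P, so P = 110.22.
Substituting into AD, Y = 3526.39.

P = 110.22, Y = 3526.39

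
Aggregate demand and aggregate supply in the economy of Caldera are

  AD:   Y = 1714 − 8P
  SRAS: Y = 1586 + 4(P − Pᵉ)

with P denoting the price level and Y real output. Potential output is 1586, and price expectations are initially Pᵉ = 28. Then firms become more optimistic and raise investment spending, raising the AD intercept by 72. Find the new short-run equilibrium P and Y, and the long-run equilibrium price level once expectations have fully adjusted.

AD shifts right: new AD is Y = 1786 − 8P. With Pᵉ = 28, SRAS is Y = 1474 + 4P.
Short run: 1786 − 8P = 1474 + 4P gives 312 = 12P, so P = 26 and Y = 1786 − 8·26 = 1578.
Y = 1578 is below potential 1586; expectations adjust and SRAS shifts right until Y = 1586.
Long run: on the new AD curve, 1586 = 1786 − 8P gives P = 25.

Short run: P = 26, Y = 1578. Long run: P = 25.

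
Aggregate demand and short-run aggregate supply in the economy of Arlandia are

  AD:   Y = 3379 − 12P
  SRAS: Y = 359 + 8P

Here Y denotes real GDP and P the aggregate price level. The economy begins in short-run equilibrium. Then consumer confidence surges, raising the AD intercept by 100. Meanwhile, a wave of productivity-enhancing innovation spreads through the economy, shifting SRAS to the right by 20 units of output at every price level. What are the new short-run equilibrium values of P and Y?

P = 155, Y = 1619

After both shocks: AD is Y = 3479 − 12P and SRAS is Y = 379 + 8P.
Setting them equal: 3100 = 20P, so P = 155.
Y = 3479 − 12·155 = 1619.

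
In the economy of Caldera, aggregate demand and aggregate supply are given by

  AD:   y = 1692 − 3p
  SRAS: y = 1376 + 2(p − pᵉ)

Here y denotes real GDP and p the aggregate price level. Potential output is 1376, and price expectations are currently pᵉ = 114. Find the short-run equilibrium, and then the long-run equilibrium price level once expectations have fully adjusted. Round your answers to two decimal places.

Short run: p = 108.80, y = 1365.60. Long run: p = 105.33.

Short run: with pᵉ = 114, SRAS is y = 1148 + 2p. Setting AD = SRAS gives 544 = 5p, so p = 108.80 and y = 1692 − 3p = 1365.60.
Output 1365.60 is below potential 1376, so over time expected prices fall and SRAS shifts right until y returns to 1376.
Long run: y = 1376 on the AD curve gives 1376 = 1692 − 3p, so p = 105.33.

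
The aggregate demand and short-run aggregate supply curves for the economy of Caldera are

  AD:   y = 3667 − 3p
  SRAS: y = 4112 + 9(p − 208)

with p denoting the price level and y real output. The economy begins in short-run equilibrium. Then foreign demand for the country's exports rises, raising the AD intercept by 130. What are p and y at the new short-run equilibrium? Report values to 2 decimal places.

p = 129.75, y = 3407.75

This is a positive demand shock: AD shifts right.
New AD: y = 3797 − 3p.
SRAS can be written y = 2240 + 9p.
Set AD = SRAS: 3797 − 3p = 2240 + 9p, so 1557 = 12p and p = 129.75.
Substituting into AD, y = 3407.75.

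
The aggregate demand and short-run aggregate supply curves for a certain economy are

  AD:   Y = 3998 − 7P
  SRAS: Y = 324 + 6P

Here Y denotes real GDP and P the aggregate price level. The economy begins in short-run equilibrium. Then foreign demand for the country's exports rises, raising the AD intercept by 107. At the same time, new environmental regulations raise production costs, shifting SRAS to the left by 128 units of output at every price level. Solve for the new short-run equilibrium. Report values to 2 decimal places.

After both shocks: AD is Y = 4105 − 7P and SRAS is Y = 196 + 6P.
Setting them equal: 3909 = 13P, so P = 300.69.
Substituting into AD, Y = 2000.15.

P = 300.69, Y = 2000.15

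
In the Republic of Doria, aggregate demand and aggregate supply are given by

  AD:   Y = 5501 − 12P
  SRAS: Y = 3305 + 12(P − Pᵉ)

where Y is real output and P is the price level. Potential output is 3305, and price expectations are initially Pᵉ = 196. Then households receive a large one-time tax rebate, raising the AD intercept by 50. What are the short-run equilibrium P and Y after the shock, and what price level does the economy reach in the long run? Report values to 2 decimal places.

Short run: P = 191.58, Y = 3252.00. Long run: P = 187.17.

AD shifts right: new AD is Y = 5551 − 12P. With Pᵉ = 196, SRAS is Y = 953 + 12P.
Short run: 5551 − 12P = 953 + 12P gives 4598 = 24P, so P = 191.58 and Y = 5551 − 12P = 3252.00.
Y = 3252.00 is below potential 3305; expectations adjust and SRAS shifts right until Y = 3305.
Long run: on the new AD curve, 3305 = 5551 − 12P gives P = 187.17.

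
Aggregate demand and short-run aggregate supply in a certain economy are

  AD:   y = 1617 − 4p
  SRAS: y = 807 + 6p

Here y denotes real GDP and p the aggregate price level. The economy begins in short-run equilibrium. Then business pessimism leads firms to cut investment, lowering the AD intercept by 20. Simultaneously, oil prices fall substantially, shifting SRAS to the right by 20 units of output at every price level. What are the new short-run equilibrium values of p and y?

After both shocks: AD is y = 1597 − 4p and SRAS is y = 827 + 6p.
Setting them equal: 770 = 10p, so p = 77.
y = 1597 − 4·77 = 1289.

p = 77, y = 1289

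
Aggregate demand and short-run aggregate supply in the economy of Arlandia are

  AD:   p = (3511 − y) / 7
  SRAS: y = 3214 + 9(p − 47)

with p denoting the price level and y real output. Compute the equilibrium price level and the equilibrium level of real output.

Write SRAS as y = 3214 + 9p − 423 = 2791 + 9p.
Rearrange AD to y = 3511 − 7p.
Set AD = SRAS: 3511 − 7p = 2791 + 9p, so 720 = 16p and p = 45.
Then y = 3511 − 7·45 = 3196.

p = 45, y = 3196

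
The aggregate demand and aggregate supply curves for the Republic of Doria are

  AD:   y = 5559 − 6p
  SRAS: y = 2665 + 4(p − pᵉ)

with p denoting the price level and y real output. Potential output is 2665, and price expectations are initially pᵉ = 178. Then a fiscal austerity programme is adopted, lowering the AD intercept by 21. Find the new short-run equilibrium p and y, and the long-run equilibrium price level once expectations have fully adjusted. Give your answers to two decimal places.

Short run: p = 358.50, y = 3387.00. Long run: p = 478.83.

AD shifts left: new AD is y = 5538 − 6p. With pᵉ = 178, SRAS is y = 1953 + 4p.
Short run: 5538 − 6p = 1953 + 4p gives 3585 = 10p, so p = 358.50 and y = 5538 − 6p = 3387.00.
y = 3387.00 is above potential 2665; expectations adjust and SRAS shifts left until y = 2665.
Long run: on the new AD curve, 2665 = 5538 − 6p gives p = 478.83.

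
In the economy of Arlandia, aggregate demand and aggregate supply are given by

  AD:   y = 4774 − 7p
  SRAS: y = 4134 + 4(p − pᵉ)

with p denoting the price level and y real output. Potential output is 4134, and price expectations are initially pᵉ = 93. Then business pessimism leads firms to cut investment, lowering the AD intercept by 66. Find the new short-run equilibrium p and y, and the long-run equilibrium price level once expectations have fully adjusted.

AD shifts left: new AD is y = 4708 − 7p. With pᵉ = 93, SRAS is y = 3762 + 4p.
Short run: 4708 − 7p = 3762 + 4p gives 946 = 11p, so p = 86 and y = 4708 − 7·86 = 4106.
y = 4106 is below potential 4134; expectations adjust and SRAS shifts right until y = 4134.
Long run: on the new AD curve, 4134 = 4708 − 7p gives p = 82.

Short run: p = 86, y = 4106. Long run: p = 82.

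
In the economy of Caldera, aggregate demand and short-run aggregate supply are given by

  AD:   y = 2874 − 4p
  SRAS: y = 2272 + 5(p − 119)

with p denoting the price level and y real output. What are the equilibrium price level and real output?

p = 133, y = 2342

Write SRAS as y = 2272 + 5p − 595 = 1677 + 5p.
Set AD = SRAS: 2874 − 4p = 1677 + 5p, so 1197 = 9p and p = 133.
Then y = 2874 − 4·133 = 2342.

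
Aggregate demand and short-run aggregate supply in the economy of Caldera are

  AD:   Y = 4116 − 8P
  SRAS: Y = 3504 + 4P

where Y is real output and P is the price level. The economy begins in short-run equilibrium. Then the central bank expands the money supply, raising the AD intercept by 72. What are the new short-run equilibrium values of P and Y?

P = 57, Y = 3732

This is a positive demand shock: AD shifts right.
New AD: Y = 4188 − 8P.
Set AD = SRAS: 4188 − 8P = 3504 + 4P, so 684 = 12P and P = 57.
Y = 4188 − 8·57 = 3732.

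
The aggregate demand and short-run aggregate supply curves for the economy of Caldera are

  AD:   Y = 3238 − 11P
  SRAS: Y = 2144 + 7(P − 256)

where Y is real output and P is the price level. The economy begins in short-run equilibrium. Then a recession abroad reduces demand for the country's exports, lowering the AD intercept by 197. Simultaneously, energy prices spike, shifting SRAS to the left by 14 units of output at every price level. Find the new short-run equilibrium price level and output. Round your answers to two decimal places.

P = 150.17, Y = 1389.17

After both shocks: AD is Y = 3041 − 11P and SRAS is Y = 338 + 7P.
Setting them equal: 2703 = 18P, so P = 150.17.
Substituting into AD, Y = 1389.17.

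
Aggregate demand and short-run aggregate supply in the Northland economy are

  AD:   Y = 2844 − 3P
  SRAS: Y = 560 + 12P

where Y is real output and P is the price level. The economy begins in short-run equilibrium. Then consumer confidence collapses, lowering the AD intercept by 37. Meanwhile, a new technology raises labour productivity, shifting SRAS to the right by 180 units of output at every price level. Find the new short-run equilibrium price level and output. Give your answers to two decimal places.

P = 137.80, Y = 2393.60

After both shocks: AD is Y = 2807 − 3P and SRAS is Y = 740 + 12P.
Setting them equal: 2067 = 15P, so P = 137.80.
Substituting into AD, Y = 2393.60.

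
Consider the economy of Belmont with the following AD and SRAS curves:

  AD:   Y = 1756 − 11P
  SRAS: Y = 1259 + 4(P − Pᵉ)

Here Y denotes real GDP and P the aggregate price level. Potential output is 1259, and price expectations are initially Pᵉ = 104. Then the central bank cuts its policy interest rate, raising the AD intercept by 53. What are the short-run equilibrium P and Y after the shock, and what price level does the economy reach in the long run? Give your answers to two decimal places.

AD shifts right: new AD is Y = 1809 − 11P. With Pᵉ = 104, SRAS is Y = 843 + 4P.
Short run: 1809 − 11P = 843 + 4P gives 966 = 15P, so P = 64.40 and Y = 1809 − 11P = 1100.60.
Y = 1100.60 is below potential 1259; expectations adjust and SRAS shifts right until Y = 1259.
Long run: on the new AD curve, 1259 = 1809 − 11P gives P = 50.00.

Short run: P = 64.40, Y = 1100.60. Long run: P = 50.00.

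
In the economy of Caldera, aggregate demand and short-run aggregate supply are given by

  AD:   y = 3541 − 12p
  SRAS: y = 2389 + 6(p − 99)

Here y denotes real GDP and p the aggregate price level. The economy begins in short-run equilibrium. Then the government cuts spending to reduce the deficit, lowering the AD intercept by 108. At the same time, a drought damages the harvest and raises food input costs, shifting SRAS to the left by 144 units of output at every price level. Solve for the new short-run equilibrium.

After both shocks: AD is y = 3433 − 12p and SRAS is y = 1651 + 6p.
Setting them equal: 1782 = 18p, so p = 99.
y = 3433 − 12·99 = 2245.

p = 99, y = 2245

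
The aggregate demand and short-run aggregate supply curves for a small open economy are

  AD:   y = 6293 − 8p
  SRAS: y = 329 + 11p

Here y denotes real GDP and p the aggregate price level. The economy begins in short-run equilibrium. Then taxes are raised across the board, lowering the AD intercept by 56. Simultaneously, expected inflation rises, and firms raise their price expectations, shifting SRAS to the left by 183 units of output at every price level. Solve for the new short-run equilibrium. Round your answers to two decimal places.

After both shocks: AD is y = 6237 − 8p and SRAS is y = 146 + 11p.
Setting them equal: 6091 = 19p, so p = 320.58.
Substituting into AD, y = 3672.37.

p = 320.58, y = 3672.37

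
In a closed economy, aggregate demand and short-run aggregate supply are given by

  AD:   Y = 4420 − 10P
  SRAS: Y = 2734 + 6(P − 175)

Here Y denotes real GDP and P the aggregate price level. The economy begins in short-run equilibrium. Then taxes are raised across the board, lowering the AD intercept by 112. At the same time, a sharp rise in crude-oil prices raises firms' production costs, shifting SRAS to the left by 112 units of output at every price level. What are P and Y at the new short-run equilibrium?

After both shocks: AD is Y = 4308 − 10P and SRAS is Y = 1572 + 6P.
Setting them equal: 2736 = 16P, so P = 171.
Y = 4308 − 10·171 = 2598.

P = 171, Y = 2598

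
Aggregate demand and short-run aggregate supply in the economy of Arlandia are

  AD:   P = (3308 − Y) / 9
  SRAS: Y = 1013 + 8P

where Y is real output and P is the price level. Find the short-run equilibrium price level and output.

P = 135, Y = 2093

Rearrange AD to Y = 3308 − 9P.
Set AD = SRAS: 3308 − 9P = 1013 + 8P, so 2295 = 17P and P = 135.
Then Y = 3308 − 9·135 = 2093.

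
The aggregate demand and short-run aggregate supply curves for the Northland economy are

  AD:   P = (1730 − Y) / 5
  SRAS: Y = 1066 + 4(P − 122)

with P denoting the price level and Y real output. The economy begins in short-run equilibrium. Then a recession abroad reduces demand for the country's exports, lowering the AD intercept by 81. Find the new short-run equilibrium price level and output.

P = 119, Y = 1054

This is a negative demand shock: AD shifts left.
New AD: Y = 1649 − 5P.
SRAS can be written Y = 578 + 4P.
Set AD = SRAS: 1649 − 5P = 578 + 4P, so 1071 = 9P and P = 119.
Y = 1649 − 5·119 = 1054.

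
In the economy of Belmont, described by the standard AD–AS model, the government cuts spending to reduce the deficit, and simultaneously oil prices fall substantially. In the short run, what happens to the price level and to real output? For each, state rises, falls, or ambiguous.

Price level: falls; output: ambiguous

The first event is a negative demand shock: AD shifts left, which by itself pushes P down and Y down.
The second is a favourable supply shock: SRAS shifts right, which by itself pushes P down and Y up.
Both shocks push P down, so P falls. The two shocks push Y in opposite directions, so the effect on Y is ambiguous.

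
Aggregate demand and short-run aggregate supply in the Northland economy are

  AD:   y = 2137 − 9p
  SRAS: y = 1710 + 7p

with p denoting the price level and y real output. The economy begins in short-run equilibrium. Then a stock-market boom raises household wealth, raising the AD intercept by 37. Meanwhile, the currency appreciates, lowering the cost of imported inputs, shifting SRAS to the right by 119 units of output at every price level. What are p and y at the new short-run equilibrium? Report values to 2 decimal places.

p = 21.56, y = 1979.94

After both shocks: AD is y = 2174 − 9p and SRAS is y = 1829 + 7p.
Setting them equal: 345 = 16p, so p = 21.56.
Substituting into AD, y = 1979.94.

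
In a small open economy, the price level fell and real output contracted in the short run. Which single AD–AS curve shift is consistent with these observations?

P fell and Y fell. An AD shift moves P and Y in the same direction; an SRAS shift moves them in opposite directions.
Here P and Y moved in the same direction, so the AD curve shifted.
Since Y fell, AD shifted left.

AD shifted left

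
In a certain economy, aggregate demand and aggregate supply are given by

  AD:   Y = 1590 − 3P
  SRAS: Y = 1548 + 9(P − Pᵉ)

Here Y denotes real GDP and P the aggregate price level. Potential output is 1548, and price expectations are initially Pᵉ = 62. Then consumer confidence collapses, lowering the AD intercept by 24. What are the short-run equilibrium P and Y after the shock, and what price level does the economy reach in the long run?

AD shifts left: new AD is Y = 1566 − 3P. With Pᵉ = 62, SRAS is Y = 990 + 9P.
Short run: 1566 − 3P = 990 + 9P gives 576 = 12P, so P = 48 and Y = 1566 − 3·48 = 1422.
Y = 1422 is below potential 1548; expectations adjust and SRAS shifts right until Y = 1548.
Long run: on the new AD curve, 1548 = 1566 − 3P gives P = 6.

Short run: P = 48, Y = 1422. Long run: P = 6.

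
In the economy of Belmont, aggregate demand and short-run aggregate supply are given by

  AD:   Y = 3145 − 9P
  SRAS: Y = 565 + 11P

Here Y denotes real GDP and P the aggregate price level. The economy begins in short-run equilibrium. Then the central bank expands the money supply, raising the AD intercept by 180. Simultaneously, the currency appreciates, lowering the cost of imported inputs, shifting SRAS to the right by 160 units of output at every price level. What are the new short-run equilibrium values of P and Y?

P = 130, Y = 2155

After both shocks: AD is Y = 3325 − 9P and SRAS is Y = 725 + 11P.
Setting them equal: 2600 = 20P, so P = 130.
Y = 3325 − 9·130 = 2155.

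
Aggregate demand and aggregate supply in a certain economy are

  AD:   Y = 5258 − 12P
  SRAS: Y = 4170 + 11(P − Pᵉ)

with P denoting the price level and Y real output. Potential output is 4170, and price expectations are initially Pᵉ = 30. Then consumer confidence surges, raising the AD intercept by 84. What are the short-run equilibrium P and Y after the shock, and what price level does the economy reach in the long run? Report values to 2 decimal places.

AD shifts right: new AD is Y = 5342 − 12P. With Pᵉ = 30, SRAS is Y = 3840 + 11P.
Short run: 5342 − 12P = 3840 + 11P gives 1502 = 23P, so P = 65.30 and Y = 5342 − 12P = 4558.35.
Y = 4558.35 is above potential 4170; expectations adjust and SRAS shifts left until Y = 4170.
Long run: on the new AD curve, 4170 = 5342 − 12P gives P = 97.67.

Short run: P = 65.30, Y = 4558.35. Long run: P = 97.67.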